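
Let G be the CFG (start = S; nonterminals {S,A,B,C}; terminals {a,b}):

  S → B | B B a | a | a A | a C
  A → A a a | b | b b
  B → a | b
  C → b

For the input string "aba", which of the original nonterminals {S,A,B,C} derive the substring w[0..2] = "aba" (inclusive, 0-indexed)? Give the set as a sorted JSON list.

CNF form of G:
  S -> B X3 | T0 A | T0 C | a | b
  A -> A X2 | T1 T1 | b
  B -> a | b
  C -> b
  T0 -> a
  T1 -> b
  X2 -> T0 T0
  X3 -> B T0

Fill CYK table bottom-up (cells [i..j] with 0 ≤ i ≤ j ≤ 2 only):
  [0..0]={B,S,T0}  "a"  orig:{B,S}
  [1..1]={A,B,C,S,T1}  "b"  orig:{A,B,C,S}
  [2..2]={B,S,T0}  "a"  orig:{B,S}
  [0..1]={S}  "ab"
  [1..2]={X3}  "ba"  orig:{}
  [0..2]={S}  "aba"

Original NTs in T[0,2] deriving "aba": ["S"]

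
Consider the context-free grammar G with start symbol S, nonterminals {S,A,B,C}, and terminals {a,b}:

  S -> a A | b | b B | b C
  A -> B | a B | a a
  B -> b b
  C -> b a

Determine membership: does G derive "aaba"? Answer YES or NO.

CNF form of G:
  S -> T0 A | T1 B | T1 C | b
  A -> T0 B | T0 T0 | T1 T1
  B -> T1 T1
  C -> T1 T0
  T0 -> a
  T1 -> b

CYK fill:
  cell(0,0) a: {T0}  orig:{}
  cell(1,1) a: {T0}  orig:{}
  cell(2,2) b: {S,T1}  orig:{S}
  cell(3,3) a: {T0}  orig:{}
  cell(0,1) aa: {A}
  cell(1,2) ab: ∅
  cell(2,3) ba: {C}
  cell(0,2) aab: ∅
  cell(1,3) aba: ∅
  cell(0,3) aaba: ∅

S ∉ T[0,3] ⇒ NO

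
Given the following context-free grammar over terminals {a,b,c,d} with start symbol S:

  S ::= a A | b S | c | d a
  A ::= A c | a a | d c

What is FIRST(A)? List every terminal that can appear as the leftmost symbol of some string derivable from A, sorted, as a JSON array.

Compute FIRST by fixpoint:
iter 1:
  A via A→a a: +{a}
  A via A→d c: +{d}
  S via S→a A: +{a}
  S via S→b S: +{b}
  S via S→c: +{c}
  S via S→d a: +{d}
  FIRST(S)={a,b,c,d}  FIRST(A)={a,d}
iter 2: — fixpoint
  FIRST(S)={a,b,c,d}  FIRST(A)={a,d}

FIRST(A) = ["a", "d"]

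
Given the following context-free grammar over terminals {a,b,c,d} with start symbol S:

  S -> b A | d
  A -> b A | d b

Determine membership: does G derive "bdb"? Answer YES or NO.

Convert to CNF:
  S -> T0 A | d
  A -> T0 A | T1 T0
  T0 -> b
  T1 -> d

CYK fill:
  T[0,0] 'b' = {T0}  orig:{}
  T[1,1] 'd' = {S,T1}  orig:{S}
  T[2,2] 'b' = {T0}  orig:{}
  T[0,1] 'bd' = ∅
  T[1,2] 'db' = {A}
  T[0,2] 'bdb' = {A,S}

S ∈ T[0,2] ⇒ YES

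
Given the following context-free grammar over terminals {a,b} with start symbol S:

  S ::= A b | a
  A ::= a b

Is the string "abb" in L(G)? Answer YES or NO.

Convert to CNF:
  S -> A T1 | a
  A -> T0 T1
  T0 -> a
  T1 -> b

CYK table (by increasing span):
  cell(0,0) a: {S,T0}  orig:{S}
  cell(1,1) b: {T1}  orig:{}
  cell(2,2) b: {T1}  orig:{}
  cell(0,1) ab: {A}
  cell(1,2) bb: ∅
  cell(0,2) abb: {S}

S ∈ T[0,2] ⇒ YES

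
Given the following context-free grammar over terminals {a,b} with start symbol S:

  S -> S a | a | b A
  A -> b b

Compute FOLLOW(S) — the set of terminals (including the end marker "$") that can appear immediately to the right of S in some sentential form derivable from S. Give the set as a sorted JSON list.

FIRST sets, iterate to fixpoint:
iter 1:
  A via A→b b: +{b}
  S via S→a: +{a}
  S via S→b A: +{b}
  S: {a,b}  A: {b}
iter 2: done
  S: {a,b}  A: {b}

FOLLOW sets:
initialize: $ ∈ FOLLOW(S)
iter 1:
  S→S a: FOLLOW(S) ⊇ FIRST(a) = {a}; new: +{a}
  S→b A: FOLLOW(A) ⊇ FOLLOW(S) ⊇ {$,a}; new: +{$,a}
  FOLLOW(S)={$,a}  FOLLOW(A)={$,a}
iter 2: — fixpoint
  FOLLOW(S)={$,a}  FOLLOW(A)={$,a}

FOLLOW(S) = ["$", "a"]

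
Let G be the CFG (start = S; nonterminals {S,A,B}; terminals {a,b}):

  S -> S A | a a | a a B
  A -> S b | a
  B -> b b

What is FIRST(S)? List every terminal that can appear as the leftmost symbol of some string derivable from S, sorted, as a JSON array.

Compute FIRST by fixpoint:
round 1:
  A via A→a: +{a}
  B via B→b b: +{b}
  S via S→a a: +{a}
  S: {a}  A: {a}  B: {b}
round 2: done
  S: {a}  A: {a}  B: {b}

FIRST(S) = ["a"]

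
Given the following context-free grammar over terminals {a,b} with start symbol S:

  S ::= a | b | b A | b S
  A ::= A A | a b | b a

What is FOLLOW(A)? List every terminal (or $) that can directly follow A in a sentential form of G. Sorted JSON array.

FIRST iteration:
[1]
  A via A→a b: +{a}
  A via A→b a: +{b}
  S via S→a: +{a}
  S via S→b: +{b}
  FIRST(S)={a,b}  FIRST(A)={a,b}
[2] done
  FIRST(S)={a,b}  FIRST(A)={a,b}

Compute FOLLOW by fixpoint:
FOLLOW(S) := {$}
pass 1:
  A→A A: FOLLOW(A) ⊇ FIRST(A) = {a,b}; new: +{a,b}
  S→b A: FOLLOW(A) ⊇ FOLLOW(S) ⊇ {$}; new: +{$}
  S: {$}  A: {$,a,b}
pass 2: — fixpoint
  S: {$}  A: {$,a,b}

FOLLOW(A) = ["$", "a", "b"]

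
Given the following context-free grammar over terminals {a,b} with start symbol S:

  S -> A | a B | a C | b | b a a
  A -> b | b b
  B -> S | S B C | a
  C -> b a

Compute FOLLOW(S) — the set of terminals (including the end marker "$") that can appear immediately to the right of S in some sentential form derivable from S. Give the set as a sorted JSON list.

FIRST sets, iterate to fixpoint:
iter 1:
  A via A→b: +{b}
  B via B→a: +{a}
  C via C→b a: +{b}
  S via S→A: +{b}
  S via S→a B: +{a}
  FIRST(S)={a,b}  FIRST(A)={b}  FIRST(B)={a}  FIRST(C)={b}
iter 2:
  B via B→S: +{b}
  FIRST(S)={a,b}  FIRST(A)={b}  FIRST(B)={a,b}  FIRST(C)={b}
iter 3: done
  FIRST(S)={a,b}  FIRST(A)={b}  FIRST(B)={a,b}  FIRST(C)={b}

FOLLOW sets:
FOLLOW(S) := {$}
pass 1:
  B→S B C: FOLLOW(S) ⊇ FIRST(B) = {a,b}; new: +{a,b}
  B→S B C: FOLLOW(B) ⊇ FIRST(C) = {b}; new: +{b}
  B→S B C: FOLLOW(C) ⊇ FOLLOW(B) ⊇ {b}; new: +{b}
  S→A: FOLLOW(A) ⊇ FOLLOW(S) ⊇ {$,a,b}; new: +{$,a,b}
  S→a B: FOLLOW(B) ⊇ FOLLOW(S) ⊇ {$,a,b}; new: +{$,a}
  S→a C: FOLLOW(C) ⊇ FOLLOW(S) ⊇ {$,a,b}; new: +{$,a}
  FOLLOW[S]={$,a,b}  FOLLOW[A]={$,a,b}  FOLLOW[B]={$,a,b}  FOLLOW[C]={$,a,b}
pass 2: (no change)
  FOLLOW[S]={$,a,b}  FOLLOW[A]={$,a,b}  FOLLOW[B]={$,a,b}  FOLLOW[C]={$,a,b}

FOLLOW(S) = ["$", "a", "b"]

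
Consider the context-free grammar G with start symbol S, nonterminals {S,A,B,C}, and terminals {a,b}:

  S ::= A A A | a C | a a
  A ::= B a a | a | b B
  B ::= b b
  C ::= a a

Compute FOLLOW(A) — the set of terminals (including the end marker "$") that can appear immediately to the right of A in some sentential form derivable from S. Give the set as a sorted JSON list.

Compute FIRST by fixpoint:
round 1:
  A via A→a: +{a}
  A via A→b B: +{b}
  B via B→b b: +{b}
  C via C→a a: +{a}
  S via S→A A A: +{a,b}
  S: {a,b}  A: {a,b}  B: {b}  C: {a}
round 2: (stable)
  S: {a,b}  A: {a,b}  B: {b}  C: {a}

FOLLOW iteration:
seed FOLLOW(S) with $
round 1:
  A→B a a: FOLLOW(B) ⊇ FIRST(a) = {a}; new: +{a}
  S→A A A: FOLLOW(A) ⊇ FIRST(A) = {a,b}; new: +{a,b}
  S→A A A: FOLLOW(A) ⊇ FOLLOW(S) ⊇ {$}; new: +{$}
  S→a C: FOLLOW(C) ⊇ FOLLOW(S) ⊇ {$}; new: +{$}
  S: {$}  A: {$,a,b}  B: {a}  C: {$}
round 2:
  A→b B: FOLLOW(B) ⊇ FOLLOW(A) ⊇ {$,a,b}; new: +{$,b}
  S: {$}  A: {$,a,b}  B: {$,a,b}  C: {$}
round 3: (stable)
  S: {$}  A: {$,a,b}  B: {$,a,b}  C: {$}

FOLLOW(A) = ["$", "a", "b"]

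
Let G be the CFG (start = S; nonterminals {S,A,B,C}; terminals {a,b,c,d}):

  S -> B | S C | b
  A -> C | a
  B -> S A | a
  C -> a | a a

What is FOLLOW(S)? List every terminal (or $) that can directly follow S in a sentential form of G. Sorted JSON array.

FIRST sets, iterate to fixpoint:
pass 1:
  A via A→a: +{a}
  B via B→a: +{a}
  C via C→a: +{a}
  S via S→B: +{a}
  S via S→b: +{b}
  FIRST(S)={a,b}  FIRST(A)={a}  FIRST(B)={a}  FIRST(C)={a}
pass 2:
  B via B→S A: +{b}
  FIRST(S)={a,b}  FIRST(A)={a}  FIRST(B)={a,b}  FIRST(C)={a}
pass 3: — fixpoint
  FIRST(S)={a,b}  FIRST(A)={a}  FIRST(B)={a,b}  FIRST(C)={a}

FOLLOW iteration:
initialize: $ ∈ FOLLOW(S)
pass 1:
  B→S A: FOLLOW(S) ⊇ FIRST(A) = {a}; new: +{a}
  S→B: FOLLOW(B) ⊇ FOLLOW(S) ⊇ {$,a}; new: +{$,a}
  S→S C: FOLLOW(C) ⊇ FOLLOW(S) ⊇ {$,a}; new: +{$,a}
  FOLLOW(S)={$,a}  FOLLOW(A)={}  FOLLOW(B)={$,a}  FOLLOW(C)={$,a}
pass 2:
  B→S A: FOLLOW(A) ⊇ FOLLOW(B) ⊇ {$,a}; new: +{$,a}
  FOLLOW(S)={$,a}  FOLLOW(A)={$,a}  FOLLOW(B)={$,a}  FOLLOW(C)={$,a}
pass 3: — fixpoint
  FOLLOW(S)={$,a}  FOLLOW(A)={$,a}  FOLLOW(B)={$,a}  FOLLOW(C)={$,a}

FOLLOW(S) = ["$", "a"]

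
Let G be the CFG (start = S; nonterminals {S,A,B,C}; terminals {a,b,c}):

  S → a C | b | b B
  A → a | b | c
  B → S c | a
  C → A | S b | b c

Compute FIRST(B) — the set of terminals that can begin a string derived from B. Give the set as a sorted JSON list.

FIRST iteration:
[1]
  A via A→a: +{a}
  A via A→b: +{b}
  A via A→c: +{c}
  B via B→a: +{a}
  C via C→A: +{a,b,c}
  S via S→a C: +{a}
  S via S→b: +{b}
  S: {a,b}  A: {a,b,c}  B: {a}  C: {a,b,c}
[2]
  B via B→S c: +{b}
  S: {a,b}  A: {a,b,c}  B: {a,b}  C: {a,b,c}
[3] done
  S: {a,b}  A: {a,b,c}  B: {a,b}  C: {a,b,c}

FIRST(B) = ["a", "b"]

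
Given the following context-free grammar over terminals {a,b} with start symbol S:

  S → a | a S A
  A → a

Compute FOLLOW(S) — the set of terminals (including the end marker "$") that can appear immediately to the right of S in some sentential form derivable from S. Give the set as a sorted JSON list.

FIRST iteration:
[1]
  A via A→a: +{a}
  S via S→a: +{a}
  S: {a}  A: {a}
[2] done
  S: {a}  A: {a}

FOLLOW sets:
initialize: $ ∈ FOLLOW(S)
[1]
  S→a S A: FOLLOW(S) ⊇ FIRST(A) = {a}; new: +{a}
  S→a S A: FOLLOW(A) ⊇ FOLLOW(S) ⊇ {$,a}; new: +{$,a}
  FOLLOW[S]={$,a}  FOLLOW[A]={$,a}
[2] (no change)
  FOLLOW[S]={$,a}  FOLLOW[A]={$,a}

FOLLOW(S) = ["$", "a"]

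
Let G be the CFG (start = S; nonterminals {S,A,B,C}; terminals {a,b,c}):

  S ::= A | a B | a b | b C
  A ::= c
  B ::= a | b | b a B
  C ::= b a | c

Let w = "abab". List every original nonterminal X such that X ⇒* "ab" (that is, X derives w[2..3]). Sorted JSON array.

Convert to CNF:
  S -> T0 C | T1 B | T1 T0 | c
  A -> c
  B -> T0 X2 | a | b
  C -> T0 T1 | c
  T0 -> b
  T1 -> a
  X2 -> T1 B

CYK table (by increasing span), restricted to cells inside w[2..3]:
  cell(2,2) a: {B,T1}  orig:{B}
  cell(3,3) b: {B,T0}  orig:{B}
  cell(2,3) ab: {S,X2}  orig:{S}

Original NTs in T[2,3] deriving "ab": ["S"]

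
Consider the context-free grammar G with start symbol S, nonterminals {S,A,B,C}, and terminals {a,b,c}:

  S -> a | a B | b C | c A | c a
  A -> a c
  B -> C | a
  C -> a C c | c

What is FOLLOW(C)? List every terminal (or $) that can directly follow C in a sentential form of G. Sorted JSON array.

FIRST iteration:
round 1:
  A via A→a c: +{a}
  B via B→a: +{a}
  C via C→a C c: +{a}
  C via C→c: +{c}
  S via S→a: +{a}
  S via S→b C: +{b}
  S via S→c A: +{c}
  FIRST(S)={a,b,c}  FIRST(A)={a}  FIRST(B)={a}  FIRST(C)={a,c}
round 2:
  B via B→C: +{c}
  FIRST(S)={a,b,c}  FIRST(A)={a}  FIRST(B)={a,c}  FIRST(C)={a,c}
round 3: done
  FIRST(S)={a,b,c}  FIRST(A)={a}  FIRST(B)={a,c}  FIRST(C)={a,c}

Compute FOLLOW by fixpoint:
seed FOLLOW(S) with $
round 1:
  C→a C c: FOLLOW(C) ⊇ FIRST(c) = {c}; new: +{c}
  S→a B: FOLLOW(B) ⊇ FOLLOW(S) ⊇ {$}; new: +{$}
  S→b C: FOLLOW(C) ⊇ FOLLOW(S) ⊇ {$}; new: +{$}
  S→c A: FOLLOW(A) ⊇ FOLLOW(S) ⊇ {$}; new: +{$}
  S: {$}  A: {$}  B: {$}  C: {$,c}
round 2: (no change)
  S: {$}  A: {$}  B: {$}  C: {$,c}

FOLLOW(C) = ["$", "c"]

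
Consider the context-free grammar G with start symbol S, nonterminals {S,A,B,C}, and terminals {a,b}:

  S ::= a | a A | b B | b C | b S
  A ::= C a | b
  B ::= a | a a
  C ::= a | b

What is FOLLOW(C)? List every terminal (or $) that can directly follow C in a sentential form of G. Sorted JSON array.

FIRST iteration:
pass 1:
  A via A→b: +{b}
  B via B→a: +{a}
  C via C→a: +{a}
  C via C→b: +{b}
  S via S→a: +{a}
  S via S→b B: +{b}
  FIRST[S]={a,b}  FIRST[A]={b}  FIRST[B]={a}  FIRST[C]={a,b}
pass 2:
  A via A→C a: +{a}
  FIRST[S]={a,b}  FIRST[A]={a,b}  FIRST[B]={a}  FIRST[C]={a,b}
pass 3: done
  FIRST[S]={a,b}  FIRST[A]={a,b}  FIRST[B]={a}  FIRST[C]={a,b}

FOLLOW sets:
FOLLOW(S) := {$}
iter 1:
  A→C a: FOLLOW(C) ⊇ FIRST(a) = {a}; new: +{a}
  S→a A: FOLLOW(A) ⊇ FOLLOW(S) ⊇ {$}; new: +{$}
  S→b B: FOLLOW(B) ⊇ FOLLOW(S) ⊇ {$}; new: +{$}
  S→b C: FOLLOW(C) ⊇ FOLLOW(S) ⊇ {$}; new: +{$}
  FOLLOW[S]={$}  FOLLOW[A]={$}  FOLLOW[B]={$}  FOLLOW[C]={$,a}
iter 2: — fixpoint
  FOLLOW[S]={$}  FOLLOW[A]={$}  FOLLOW[B]={$}  FOLLOW[C]={$,a}

FOLLOW(C) = ["$", "a"]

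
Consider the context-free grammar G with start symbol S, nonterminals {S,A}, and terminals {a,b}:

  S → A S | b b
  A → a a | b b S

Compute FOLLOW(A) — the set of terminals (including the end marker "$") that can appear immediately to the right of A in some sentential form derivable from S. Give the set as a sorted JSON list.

FIRST iteration:
iter 1:
  A via A→a a: +{a}
  A via A→b b S: +{b}
  S via S→A S: +{a,b}
  S: {a,b}  A: {a,b}
iter 2: (stable)
  S: {a,b}  A: {a,b}

Compute FOLLOW by fixpoint:
initialize: $ ∈ FOLLOW(S)
iter 1:
  S→A S: FOLLOW(A) ⊇ FIRST(S) = {a,b}; new: +{a,b}
  FOLLOW(S)={$}  FOLLOW(A)={a,b}
iter 2:
  A→b b S: FOLLOW(S) ⊇ FOLLOW(A) ⊇ {a,b}; new: +{a,b}
  FOLLOW(S)={$,a,b}  FOLLOW(A)={a,b}
iter 3: — fixpoint
  FOLLOW(S)={$,a,b}  FOLLOW(A)={a,b}

FOLLOW(A) = ["a", "b"]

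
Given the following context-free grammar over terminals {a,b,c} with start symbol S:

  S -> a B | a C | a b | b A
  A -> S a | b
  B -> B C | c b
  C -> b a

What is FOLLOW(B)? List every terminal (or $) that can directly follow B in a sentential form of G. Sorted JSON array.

Compute FIRST by fixpoint:
round 1:
  A via A→b: +{b}
  B via B→c b: +{c}
  C via C→b a: +{b}
  S via S→a B: +{a}
  S via S→b A: +{b}
  FIRST[S]={a,b}  FIRST[A]={b}  FIRST[B]={c}  FIRST[C]={b}
round 2:
  A via A→S a: +{a}
  FIRST[S]={a,b}  FIRST[A]={a,b}  FIRST[B]={c}  FIRST[C]={b}
round 3: (no change)
  FIRST[S]={a,b}  FIRST[A]={a,b}  FIRST[B]={c}  FIRST[C]={b}

FOLLOW sets:
seed FOLLOW(S) with $
iter 1:
  A→S a: FOLLOW(S) ⊇ FIRST(a) = {a}; new: +{a}
  B→B C: FOLLOW(B) ⊇ FIRST(C) = {b}; new: +{b}
  B→B C: FOLLOW(C) ⊇ FOLLOW(B) ⊇ {b}; new: +{b}
  S→a B: FOLLOW(B) ⊇ FOLLOW(S) ⊇ {$,a}; new: +{$,a}
  S→a C: FOLLOW(C) ⊇ FOLLOW(S) ⊇ {$,a}; new: +{$,a}
  S→b A: FOLLOW(A) ⊇ FOLLOW(S) ⊇ {$,a}; new: +{$,a}
  S: {$,a}  A: {$,a}  B: {$,a,b}  C: {$,a,b}
iter 2: (no change)
  S: {$,a}  A: {$,a}  B: {$,a,b}  C: {$,a,b}

FOLLOW(B) = ["$", "a", "b"]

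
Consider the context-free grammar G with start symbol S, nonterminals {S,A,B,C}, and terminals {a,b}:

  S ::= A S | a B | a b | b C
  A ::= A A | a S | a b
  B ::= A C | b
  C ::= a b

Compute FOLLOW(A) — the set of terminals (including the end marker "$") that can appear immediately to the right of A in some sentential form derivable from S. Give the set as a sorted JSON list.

Compute FIRST by fixpoint:
round 1:
  A via A→a S: +{a}
  B via B→A C: +{a}
  B via B→b: +{b}
  C via C→a b: +{a}
  S via S→A S: +{a}
  S via S→b C: +{b}
  FIRST[S]={a,b}  FIRST[A]={a}  FIRST[B]={a,b}  FIRST[C]={a}
round 2: done
  FIRST[S]={a,b}  FIRST[A]={a}  FIRST[B]={a,b}  FIRST[C]={a}

FOLLOW iteration:
initialize: $ ∈ FOLLOW(S)
round 1:
  A→A A: FOLLOW(A) ⊇ FIRST(A) = {a}; new: +{a}
  A→a S: FOLLOW(S) ⊇ FOLLOW(A) ⊇ {a}; new: +{a}
  S→A S: FOLLOW(A) ⊇ FIRST(S) = {a,b}; new: +{b}
  S→a B: FOLLOW(B) ⊇ FOLLOW(S) ⊇ {$,a}; new: +{$,a}
  S→b C: FOLLOW(C) ⊇ FOLLOW(S) ⊇ {$,a}; new: +{$,a}
  FOLLOW[S]={$,a}  FOLLOW[A]={a,b}  FOLLOW[B]={$,a}  FOLLOW[C]={$,a}
round 2:
  A→a S: FOLLOW(S) ⊇ FOLLOW(A) ⊇ {a,b}; new: +{b}
  S→a B: FOLLOW(B) ⊇ FOLLOW(S) ⊇ {$,a,b}; new: +{b}
  S→b C: FOLLOW(C) ⊇ FOLLOW(S) ⊇ {$,a,b}; new: +{b}
  FOLLOW[S]={$,a,b}  FOLLOW[A]={a,b}  FOLLOW[B]={$,a,b}  FOLLOW[C]={$,a,b}
round 3: done
  FOLLOW[S]={$,a,b}  FOLLOW[A]={a,b}  FOLLOW[B]={$,a,b}  FOLLOW[C]={$,a,b}

FOLLOW(A) = ["a", "b"]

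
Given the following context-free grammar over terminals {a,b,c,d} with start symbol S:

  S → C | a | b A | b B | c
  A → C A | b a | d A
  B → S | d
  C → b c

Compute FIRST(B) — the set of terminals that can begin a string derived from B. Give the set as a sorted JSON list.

FIRST sets, iterate to fixpoint:
iter 1:
  A via A→b a: +{b}
  A via A→d A: +{d}
  B via B→d: +{d}
  C via C→b c: +{b}
  S via S→C: +{b}
  S via S→a: +{a}
  S via S→c: +{c}
  FIRST(S)={a,b,c}  FIRST(A)={b,d}  FIRST(B)={d}  FIRST(C)={b}
iter 2:
  B via B→S: +{a,b,c}
  FIRST(S)={a,b,c}  FIRST(A)={b,d}  FIRST(B)={a,b,c,d}  FIRST(C)={b}
iter 3: done
  FIRST(S)={a,b,c}  FIRST(A)={b,d}  FIRST(B)={a,b,c,d}  FIRST(C)={b}

FIRST(B) = ["a", "b", "c", "d"]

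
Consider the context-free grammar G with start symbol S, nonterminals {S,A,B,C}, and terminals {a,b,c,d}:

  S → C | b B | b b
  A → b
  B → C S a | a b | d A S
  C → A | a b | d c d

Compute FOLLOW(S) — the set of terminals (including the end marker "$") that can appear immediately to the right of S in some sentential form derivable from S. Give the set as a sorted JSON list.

FIRST iteration:
[1]
  A via A→b: +{b}
  B via B→a b: +{a}
  B via B→d A S: +{d}
  C via C→A: +{b}
  C via C→a b: +{a}
  C via C→d c d: +{d}
  S via S→C: +{a,b,d}
  FIRST(S)={a,b,d}  FIRST(A)={b}  FIRST(B)={a,d}  FIRST(C)={a,b,d}
[2]
  B via B→C S a: +{b}
  FIRST(S)={a,b,d}  FIRST(A)={b}  FIRST(B)={a,b,d}  FIRST(C)={a,b,d}
[3] done
  FIRST(S)={a,b,d}  FIRST(A)={b}  FIRST(B)={a,b,d}  FIRST(C)={a,b,d}

FOLLOW iteration:
initialize: $ ∈ FOLLOW(S)
round 1:
  B→C S a: FOLLOW(C) ⊇ FIRST(S) = {a,b,d}; new: +{a,b,d}
  B→C S a: FOLLOW(S) ⊇ FIRST(a) = {a}; new: +{a}
  B→d A S: FOLLOW(A) ⊇ FIRST(S) = {a,b,d}; new: +{a,b,d}
  S→C: FOLLOW(C) ⊇ FOLLOW(S) ⊇ {$,a}; new: +{$}
  S→b B: FOLLOW(B) ⊇ FOLLOW(S) ⊇ {$,a}; new: +{$,a}
  FOLLOW[S]={$,a}  FOLLOW[A]={a,b,d}  FOLLOW[B]={$,a}  FOLLOW[C]={$,a,b,d}
round 2:
  C→A: FOLLOW(A) ⊇ FOLLOW(C) ⊇ {$,a,b,d}; new: +{$}
  FOLLOW[S]={$,a}  FOLLOW[A]={$,a,b,d}  FOLLOW[B]={$,a}  FOLLOW[C]={$,a,b,d}
round 3: done
  FOLLOW[S]={$,a}  FOLLOW[A]={$,a,b,d}  FOLLOW[B]={$,a}  FOLLOW[C]={$,a,b,d}

FOLLOW(S) = ["$", "a"]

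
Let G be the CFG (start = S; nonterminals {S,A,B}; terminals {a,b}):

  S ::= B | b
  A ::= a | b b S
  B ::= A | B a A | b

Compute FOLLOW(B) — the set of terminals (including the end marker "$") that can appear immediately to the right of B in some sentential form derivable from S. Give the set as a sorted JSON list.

FIRST iteration:
pass 1:
  A via A→a: +{a}
  A via A→b b S: +{b}
  B via B→A: +{a,b}
  S via S→B: +{a,b}
  FIRST[S]={a,b}  FIRST[A]={a,b}  FIRST[B]={a,b}
pass 2: (no change)
  FIRST[S]={a,b}  FIRST[A]={a,b}  FIRST[B]={a,b}

FOLLOW iteration:
seed FOLLOW(S) with $
[1]
  B→B a A: FOLLOW(B) ⊇ FIRST(a) = {a}; new: +{a}
  B→B a A: FOLLOW(A) ⊇ FOLLOW(B) ⊇ {a}; new: +{a}
  S→B: FOLLOW(B) ⊇ FOLLOW(S) ⊇ {$}; new: +{$}
  S: {$}  A: {a}  B: {$,a}
[2]
  A→b b S: FOLLOW(S) ⊇ FOLLOW(A) ⊇ {a}; new: +{a}
  B→A: FOLLOW(A) ⊇ FOLLOW(B) ⊇ {$,a}; new: +{$}
  S: {$,a}  A: {$,a}  B: {$,a}
[3] done
  S: {$,a}  A: {$,a}  B: {$,a}

FOLLOW(B) = ["$", "a"]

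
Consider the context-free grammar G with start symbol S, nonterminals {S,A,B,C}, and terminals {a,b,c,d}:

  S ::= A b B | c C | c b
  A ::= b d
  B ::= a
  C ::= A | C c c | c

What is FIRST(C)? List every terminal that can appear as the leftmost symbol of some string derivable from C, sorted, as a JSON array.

FIRST sets, iterate to fixpoint:
pass 1:
  A via A→b d: +{b}
  B via B→a: +{a}
  C via C→A: +{b}
  C via C→c: +{c}
  S via S→A b B: +{b}
  S via S→c C: +{c}
  S: {b,c}  A: {b}  B: {a}  C: {b,c}
pass 2: done
  S: {b,c}  A: {b}  B: {a}  C: {b,c}

FIRST(C) = ["b", "c"]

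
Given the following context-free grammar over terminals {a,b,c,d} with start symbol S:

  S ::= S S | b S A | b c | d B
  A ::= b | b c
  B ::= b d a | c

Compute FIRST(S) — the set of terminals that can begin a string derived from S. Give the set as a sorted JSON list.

FIRST iteration:
pass 1:
  A via A→b: +{b}
  B via B→b d a: +{b}
  B via B→c: +{c}
  S via S→b S A: +{b}
  S via S→d B: +{d}
  FIRST(S)={b,d}  FIRST(A)={b}  FIRST(B)={b,c}
pass 2: — fixpoint
  FIRST(S)={b,d}  FIRST(A)={b}  FIRST(B)={b,c}

FIRST(S) = ["b", "d"]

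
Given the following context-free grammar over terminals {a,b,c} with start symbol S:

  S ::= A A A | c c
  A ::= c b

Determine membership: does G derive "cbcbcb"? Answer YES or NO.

CNF form of G:
  S -> A X2 | T0 T0
  A -> T0 T1
  T0 -> c
  T1 -> b
  X2 -> A A

Fill CYK table bottom-up:
  T[0,0] 'c' = {T0}  orig:{}
  T[1,1] 'b' = {T1}  orig:{}
  T[2,2] 'c' = {T0}  orig:{}
  T[3,3] 'b' = {T1}  orig:{}
  T[4,4] 'c' = {T0}  orig:{}
  T[5,5] 'b' = {T1}  orig:{}
  T[0,1] 'cb' = {A}
  T[1,2] 'bc' = ∅
  T[2,3] 'cb' = {A}
  T[3,4] 'bc' = ∅
  T[4,5] 'cb' = {A}
  T[0,2] 'cbc' = ∅
  T[1,3] 'bcb' = ∅
  T[2,4] 'cbc' = ∅
  T[3,5] 'bcb' = ∅
  T[0,3] 'cbcb' = {X2}  orig:{}
  T[1,4] 'bcbc' = ∅
  T[2,5] 'cbcb' = {X2}  orig:{}
  T[0,4] 'cbcbc' = ∅
  T[1,5] 'bcbcb' = ∅
  T[0,5] 'cbcbcb' = {S}

S ∈ T[0,5] ⇒ YES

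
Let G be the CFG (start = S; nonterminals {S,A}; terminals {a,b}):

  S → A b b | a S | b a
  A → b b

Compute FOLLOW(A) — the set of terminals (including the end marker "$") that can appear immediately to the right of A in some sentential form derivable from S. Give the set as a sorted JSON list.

FIRST iteration:
pass 1:
  A via A→b b: +{b}
  S via S→A b b: +{b}
  S via S→a S: +{a}
  S: {a,b}  A: {b}
pass 2: done
  S: {a,b}  A: {b}

Compute FOLLOW by fixpoint:
initialize: $ ∈ FOLLOW(S)
round 1:
  S→A b b: FOLLOW(A) ⊇ FIRST(b) = {b}; new: +{b}
  S: {$}  A: {b}
round 2: done
  S: {$}  A: {b}

FOLLOW(A) = ["b"]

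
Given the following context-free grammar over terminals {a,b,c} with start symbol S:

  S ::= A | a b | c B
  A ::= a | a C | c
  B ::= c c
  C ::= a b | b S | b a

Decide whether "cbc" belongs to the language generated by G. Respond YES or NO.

Convert to CNF:
  S -> T0 C | T0 T2 | T1 B | a | c
  A -> T0 C | a | c
  B -> T1 T1
  C -> T0 T2 | T2 S | T2 T0
  T0 -> a
  T1 -> c
  T2 -> b

Fill CYK table bottom-up:
  [0..0]={A,S,T1}  "c"  orig:{A,S}
  [1..1]={T2}  "b"  orig:{}
  [2..2]={A,S,T1}  "c"  orig:{A,S}
  [0..1]=∅  "cb"
  [1..2]={C}  "bc"
  [0..2]=∅  "cbc"

S ∉ T[0,2] ⇒ NO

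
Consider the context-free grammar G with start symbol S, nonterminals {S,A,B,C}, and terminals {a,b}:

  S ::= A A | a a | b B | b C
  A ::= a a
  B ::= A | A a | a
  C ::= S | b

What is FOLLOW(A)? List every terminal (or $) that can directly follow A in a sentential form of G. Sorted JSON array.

FIRST sets, iterate to fixpoint:
iter 1:
  A via A→a a: +{a}
  B via B→A: +{a}
  C via C→b: +{b}
  S via S→A A: +{a}
  S via S→b B: +{b}
  S: {a,b}  A: {a}  B: {a}  C: {b}
iter 2:
  C via C→S: +{a}
  S: {a,b}  A: {a}  B: {a}  C: {a,b}
iter 3: (no change)
  S: {a,b}  A: {a}  B: {a}  C: {a,b}

FOLLOW sets:
FOLLOW(S) := {$}
iter 1:
  B→A a: FOLLOW(A) ⊇ FIRST(a) = {a}; new: +{a}
  S→A A: FOLLOW(A) ⊇ FOLLOW(S) ⊇ {$}; new: +{$}
  S→b B: FOLLOW(B) ⊇ FOLLOW(S) ⊇ {$}; new: +{$}
  S→b C: FOLLOW(C) ⊇ FOLLOW(S) ⊇ {$}; new: +{$}
  S: {$}  A: {$,a}  B: {$}  C: {$}
iter 2: — fixpoint
  S: {$}  A: {$,a}  B: {$}  C: {$}

FOLLOW(A) = ["$", "a"]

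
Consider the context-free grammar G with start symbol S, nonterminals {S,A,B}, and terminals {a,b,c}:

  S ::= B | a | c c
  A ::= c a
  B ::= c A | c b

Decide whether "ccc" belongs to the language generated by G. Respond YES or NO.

Convert to CNF:
  S -> T0 A | T0 T0 | T0 T2 | a
  A -> T0 T1
  B -> T0 A | T0 T2
  T0 -> c
  T1 -> a
  T2 -> b

CYK fill:
  cell(0,0) c: {T0}  orig:{}
  cell(1,1) c: {T0}  orig:{}
  cell(2,2) c: {T0}  orig:{}
  cell(0,1) cc: {S}
  cell(1,2) cc: {S}
  cell(0,2) ccc: ∅

S ∉ T[0,2] ⇒ NO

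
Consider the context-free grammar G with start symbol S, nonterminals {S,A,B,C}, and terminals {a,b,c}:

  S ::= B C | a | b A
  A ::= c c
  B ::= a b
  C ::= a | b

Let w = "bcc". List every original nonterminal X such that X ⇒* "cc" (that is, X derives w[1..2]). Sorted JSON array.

Convert to CNF:
  S -> B C | T2 A | a
  A -> T0 T0
  B -> T1 T2
  C -> a | b
  T0 -> c
  T1 -> a
  T2 -> b

CYK table (by increasing span) (cells [i..j] with 1 ≤ i ≤ j ≤ 2 only):
  [1..1]={T0}  "c"  orig:{}
  [2..2]={T0}  "c"  orig:{}
  [1..2]={A}  "cc"

Original NTs in T[1,2] deriving "cc": ["A"]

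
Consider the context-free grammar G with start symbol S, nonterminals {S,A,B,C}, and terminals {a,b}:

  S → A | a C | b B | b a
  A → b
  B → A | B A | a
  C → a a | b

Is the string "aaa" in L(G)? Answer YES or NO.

Convert to CNF:
  S -> T0 C | T1 B | T1 T0 | b
  A -> b
  B -> B A | a | b
  C -> T0 T0 | b
  T0 -> a
  T1 -> b

CYK table (by increasing span):
  [0..0]={B,T0}  "a"  orig:{B}
  [1..1]={B,T0}  "a"  orig:{B}
  [2..2]={B,T0}  "a"  orig:{B}
  [0..1]={C}  "aa"
  [1..2]={C}  "aa"
  [0..2]={S}  "aaa"

S ∈ T[0,2] ⇒ YES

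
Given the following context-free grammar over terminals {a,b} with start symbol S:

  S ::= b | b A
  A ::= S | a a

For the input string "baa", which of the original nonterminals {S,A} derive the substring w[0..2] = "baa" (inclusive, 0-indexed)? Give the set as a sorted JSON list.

Convert to CNF:
  S -> T1 A | b
  A -> T0 T0 | T1 A | b
  T0 -> a
  T1 -> b

Fill CYK table bottom-up, restricted to cells inside w[0..2]:
  T[0,0] 'b' = {A,S,T1}  orig:{A,S}
  T[1,1] 'a' = {T0}  orig:{}
  T[2,2] 'a' = {T0}  orig:{}
  T[0,1] 'ba' = ∅
  T[1,2] 'aa' = {A}
  T[0,2] 'baa' = {A,S}

Original NTs in T[0,2] deriving "baa": ["A", "S"]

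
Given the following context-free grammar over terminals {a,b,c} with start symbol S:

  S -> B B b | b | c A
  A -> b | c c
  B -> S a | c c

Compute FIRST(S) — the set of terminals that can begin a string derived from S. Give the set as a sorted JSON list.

FIRST iteration:
[1]
  A via A→b: +{b}
  A via A→c c: +{c}
  B via B→c c: +{c}
  S via S→B B b: +{c}
  S via S→b: +{b}
  S: {b,c}  A: {b,c}  B: {c}
[2]
  B via B→S a: +{b}
  S: {b,c}  A: {b,c}  B: {b,c}
[3] (no change)
  S: {b,c}  A: {b,c}  B: {b,c}

FIRST(S) = ["b", "c"]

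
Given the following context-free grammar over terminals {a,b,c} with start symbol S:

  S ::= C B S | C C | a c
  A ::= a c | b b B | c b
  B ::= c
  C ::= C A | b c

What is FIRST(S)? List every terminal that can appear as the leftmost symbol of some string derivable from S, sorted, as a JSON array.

Compute FIRST by fixpoint:
iter 1:
  A via A→a c: +{a}
  A via A→b b B: +{b}
  A via A→c b: +{c}
  B via B→c: +{c}
  C via C→b c: +{b}
  S via S→C B S: +{b}
  S via S→a c: +{a}
  S: {a,b}  A: {a,b,c}  B: {c}  C: {b}
iter 2: (no change)
  S: {a,b}  A: {a,b,c}  B: {c}  C: {b}

FIRST(S) = ["a", "b"]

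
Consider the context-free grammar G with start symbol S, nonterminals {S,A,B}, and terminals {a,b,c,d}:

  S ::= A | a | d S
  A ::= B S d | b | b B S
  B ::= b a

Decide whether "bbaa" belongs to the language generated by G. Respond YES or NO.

CNF form of G:
  S -> B X5 | T0 S | T1 X6 | a | b
  A -> B X3 | T1 X4 | b
  B -> T1 T2
  T0 -> d
  T1 -> b
  T2 -> a
  X3 -> S T0
  X4 -> B S
  X5 -> S T0
  X6 -> B S

CYK fill:
  [0..0]={A,S,T1}  "b"  orig:{A,S}
  [1..1]={A,S,T1}  "b"  orig:{A,S}
  [2..2]={S,T2}  "a"  orig:{S}
  [3..3]={S,T2}  "a"  orig:{S}
  [0..1]=∅  "bb"
  [1..2]={B}  "ba"
  [2..3]=∅  "aa"
  [0..2]=∅  "bba"
  [1..3]={X4,X6}  "baa"  orig:{}
  [0..3]={A,S}  "bbaa"

S ∈ T[0,3] ⇒ YES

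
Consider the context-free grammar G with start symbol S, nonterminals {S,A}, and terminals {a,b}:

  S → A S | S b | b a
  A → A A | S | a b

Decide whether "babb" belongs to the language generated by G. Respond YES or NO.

CNF form of G:
  S -> A S | S T0 | T0 T1
  A -> A A | A S | S T0 | T0 T1 | T1 T0
  T0 -> b
  T1 -> a

Fill CYK table bottom-up:
  T[0,0] 'b' = {T0}  orig:{}
  T[1,1] 'a' = {T1}  orig:{}
  T[2,2] 'b' = {T0}  orig:{}
  T[3,3] 'b' = {T0}  orig:{}
  T[0,1] 'ba' = {A,S}
  T[1,2] 'ab' = {A}
  T[2,3] 'bb' = ∅
  T[0,2] 'bab' = {A,S}
  T[1,3] 'abb' = ∅
  T[0,3] 'babb' = {A,S}

S ∈ T[0,3] ⇒ YES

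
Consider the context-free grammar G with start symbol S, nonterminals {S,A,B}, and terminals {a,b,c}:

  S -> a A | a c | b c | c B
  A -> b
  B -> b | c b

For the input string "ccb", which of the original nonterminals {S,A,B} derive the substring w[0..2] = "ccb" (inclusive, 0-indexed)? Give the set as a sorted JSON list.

Convert to CNF:
  S -> T0 B | T1 T0 | T2 A | T2 T0
  A -> b
  B -> T0 T1 | b
  T0 -> c
  T1 -> b
  T2 -> a

CYK table (by increasing span) — only the sub-triangle for w[0..2]:
  [0..0]={T0}  "c"  orig:{}
  [1..1]={T0}  "c"  orig:{}
  [2..2]={A,B,T1}  "b"  orig:{A,B}
  [0..1]=∅  "cc"
  [1..2]={B,S}  "cb"
  [0..2]={S}  "ccb"

Original NTs in T[0,2] deriving "ccb": ["S"]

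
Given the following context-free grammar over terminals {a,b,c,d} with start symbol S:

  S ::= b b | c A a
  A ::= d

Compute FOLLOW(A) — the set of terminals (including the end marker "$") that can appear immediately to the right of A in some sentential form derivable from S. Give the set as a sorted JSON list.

Compute FIRST by fixpoint:
round 1:
  A via A→d: +{d}
  S via S→b b: +{b}
  S via S→c A a: +{c}
  FIRST[S]={b,c}  FIRST[A]={d}
round 2: — fixpoint
  FIRST[S]={b,c}  FIRST[A]={d}

FOLLOW iteration:
initialize: $ ∈ FOLLOW(S)
pass 1:
  S→c A a: FOLLOW(A) ⊇ FIRST(a) = {a}; new: +{a}
  S: {$}  A: {a}
pass 2: done
  S: {$}  A: {a}

FOLLOW(A) = ["a"]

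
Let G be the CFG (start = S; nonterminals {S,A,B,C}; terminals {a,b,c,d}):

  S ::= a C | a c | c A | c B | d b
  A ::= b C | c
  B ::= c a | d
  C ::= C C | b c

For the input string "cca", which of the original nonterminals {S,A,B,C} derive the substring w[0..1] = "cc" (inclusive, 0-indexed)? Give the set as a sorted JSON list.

Convert to CNF:
  S -> T1 A | T1 B | T2 C | T2 T1 | T3 T0
  A -> T0 C | c
  B -> T1 T2 | d
  C -> C C | T0 T1
  T0 -> b
  T1 -> c
  T2 -> a
  T3 -> d

Fill CYK table bottom-up (cells [i..j] with 0 ≤ i ≤ j ≤ 1 only):
  cell(0,0) c: {A,T1}  orig:{A}
  cell(1,1) c: {A,T1}  orig:{A}
  cell(0,1) cc: {S}

Original NTs in T[0,1] deriving "cc": ["S"]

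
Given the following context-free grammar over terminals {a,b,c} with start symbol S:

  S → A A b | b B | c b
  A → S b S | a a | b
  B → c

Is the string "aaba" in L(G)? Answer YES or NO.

Convert to CNF:
  S -> A X4 | T0 B | T2 T0
  A -> S X3 | T1 T1 | b
  B -> c
  T0 -> b
  T1 -> a
  T2 -> c
  X3 -> T0 S
  X4 -> A T0

CYK fill:
  [0..0]={T1}  "a"  orig:{}
  [1..1]={T1}  "a"  orig:{}
  [2..2]={A,T0}  "b"  orig:{A}
  [3..3]={T1}  "a"  orig:{}
  [0..1]={A}  "aa"
  [1..2]=∅  "ab"
  [2..3]=∅  "ba"
  [0..2]={X4}  "aab"  orig:{}
  [1..3]=∅  "aba"
  [0..3]=∅  "aaba"

S ∉ T[0,3] ⇒ NO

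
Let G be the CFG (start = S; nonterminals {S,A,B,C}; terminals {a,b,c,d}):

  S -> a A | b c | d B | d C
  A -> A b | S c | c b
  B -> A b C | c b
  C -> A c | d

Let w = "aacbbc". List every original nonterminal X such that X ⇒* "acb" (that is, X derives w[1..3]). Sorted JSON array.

CNF form of G:
  S -> T0 T1 | T2 A | T3 B | T3 C
  A -> A T0 | S T1 | T1 T0
  B -> A X4 | T1 T0
  C -> A T1 | d
  T0 -> b
  T1 -> c
  T2 -> a
  T3 -> d
  X4 -> T0 C

CYK table (by increasing span), restricted to cells inside w[1..3]:
  [1..1]={T2}  "a"  orig:{}
  [2..2]={T1}  "c"  orig:{}
  [3..3]={T0}  "b"  orig:{}
  [1..2]=∅  "ac"
  [2..3]={A,B}  "cb"
  [1..3]={S}  "acb"

Original NTs in T[1,3] deriving "acb": ["S"]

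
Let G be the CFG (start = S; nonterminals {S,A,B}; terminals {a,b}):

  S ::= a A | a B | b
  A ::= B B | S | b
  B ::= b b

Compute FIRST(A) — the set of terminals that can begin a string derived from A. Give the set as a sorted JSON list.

Compute FIRST by fixpoint:
round 1:
  A via A→b: +{b}
  B via B→b b: +{b}
  S via S→a A: +{a}
  S via S→b: +{b}
  FIRST[S]={a,b}  FIRST[A]={b}  FIRST[B]={b}
round 2:
  A via A→S: +{a}
  FIRST[S]={a,b}  FIRST[A]={a,b}  FIRST[B]={b}
round 3: (no change)
  FIRST[S]={a,b}  FIRST[A]={a,b}  FIRST[B]={b}

FIRST(A) = ["a", "b"]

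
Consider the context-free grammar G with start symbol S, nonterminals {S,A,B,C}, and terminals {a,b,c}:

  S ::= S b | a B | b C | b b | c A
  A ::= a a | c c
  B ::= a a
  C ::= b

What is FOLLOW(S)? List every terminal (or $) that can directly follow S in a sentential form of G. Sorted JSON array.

Compute FIRST by fixpoint:
[1]
  A via A→a a: +{a}
  A via A→c c: +{c}
  B via B→a a: +{a}
  C via C→b: +{b}
  S via S→a B: +{a}
  S via S→b C: +{b}
  S via S→c A: +{c}
  FIRST[S]={a,b,c}  FIRST[A]={a,c}  FIRST[B]={a}  FIRST[C]={b}
[2] (stable)
  FIRST[S]={a,b,c}  FIRST[A]={a,c}  FIRST[B]={a}  FIRST[C]={b}

FOLLOW iteration:
FOLLOW(S) := {$}
iter 1:
  S→S b: FOLLOW(S) ⊇ FIRST(b) = {b}; new: +{b}
  S→a B: FOLLOW(B) ⊇ FOLLOW(S) ⊇ {$,b}; new: +{$,b}
  S→b C: FOLLOW(C) ⊇ FOLLOW(S) ⊇ {$,b}; new: +{$,b}
  S→c A: FOLLOW(A) ⊇ FOLLOW(S) ⊇ {$,b}; new: +{$,b}
  FOLLOW(S)={$,b}  FOLLOW(A)={$,b}  FOLLOW(B)={$,b}  FOLLOW(C)={$,b}
iter 2: — fixpoint
  FOLLOW(S)={$,b}  FOLLOW(A)={$,b}  FOLLOW(B)={$,b}  FOLLOW(C)={$,b}

FOLLOW(S) = ["$", "b"]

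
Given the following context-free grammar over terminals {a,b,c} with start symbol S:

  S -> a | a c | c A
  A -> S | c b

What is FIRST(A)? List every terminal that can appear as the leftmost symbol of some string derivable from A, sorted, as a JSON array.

Compute FIRST by fixpoint:
[1]
  A via A→c b: +{c}
  S via S→a: +{a}
  S via S→c A: +{c}
  S: {a,c}  A: {c}
[2]
  A via A→S: +{a}
  S: {a,c}  A: {a,c}
[3] done
  S: {a,c}  A: {a,c}

FIRST(A) = ["a", "c"]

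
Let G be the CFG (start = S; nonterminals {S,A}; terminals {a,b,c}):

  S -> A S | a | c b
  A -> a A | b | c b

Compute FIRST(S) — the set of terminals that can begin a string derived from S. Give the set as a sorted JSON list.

FIRST sets, iterate to fixpoint:
iter 1:
  A via A→a A: +{a}
  A via A→b: +{b}
  A via A→c b: +{c}
  S via S→A S: +{a,b,c}
  S: {a,b,c}  A: {a,b,c}
iter 2: done
  S: {a,b,c}  A: {a,b,c}

FIRST(S) = ["a", "b", "c"]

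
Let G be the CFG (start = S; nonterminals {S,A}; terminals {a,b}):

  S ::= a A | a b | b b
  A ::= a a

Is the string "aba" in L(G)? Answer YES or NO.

CNF form of G:
  S -> T0 A | T0 T1 | T1 T1
  A -> T0 T0
  T0 -> a
  T1 -> b

CYK fill:
  cell(0,0) a: {T0}  orig:{}
  cell(1,1) b: {T1}  orig:{}
  cell(2,2) a: {T0}  orig:{}
  cell(0,1) ab: {S}
  cell(1,2) ba: ∅
  cell(0,2) aba: ∅

S ∉ T[0,2] ⇒ NO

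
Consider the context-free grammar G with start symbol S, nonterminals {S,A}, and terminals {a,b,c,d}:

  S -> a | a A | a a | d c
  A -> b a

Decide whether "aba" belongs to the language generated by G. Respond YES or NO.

Convert to CNF:
  S -> T1 A | T1 T1 | T2 T3 | a
  A -> T0 T1
  T0 -> b
  T1 -> a
  T2 -> d
  T3 -> c

Fill CYK table bottom-up:
  T[0,0] 'a' = {S,T1}  orig:{S}
  T[1,1] 'b' = {T0}  orig:{}
  T[2,2] 'a' = {S,T1}  orig:{S}
  T[0,1] 'ab' = ∅
  T[1,2] 'ba' = {A}
  T[0,2] 'aba' = {S}

S ∈ T[0,2] ⇒ YES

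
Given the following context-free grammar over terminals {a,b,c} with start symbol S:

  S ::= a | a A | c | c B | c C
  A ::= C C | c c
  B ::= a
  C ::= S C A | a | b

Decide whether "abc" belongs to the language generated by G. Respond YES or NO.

Convert to CNF:
  S -> T0 B | T0 C | T1 A | a | c
  A -> C C | T0 T0
  B -> a
  C -> S X2 | a | b
  T0 -> c
  T1 -> a
  X2 -> C A

CYK fill:
  cell(0,0) a: {B,C,S,T1}  orig:{B,C,S}
  cell(1,1) b: {C}
  cell(2,2) c: {S,T0}  orig:{S}
  cell(0,1) ab: {A}
  cell(1,2) bc: ∅
  cell(0,2) abc: ∅

S ∉ T[0,2] ⇒ NO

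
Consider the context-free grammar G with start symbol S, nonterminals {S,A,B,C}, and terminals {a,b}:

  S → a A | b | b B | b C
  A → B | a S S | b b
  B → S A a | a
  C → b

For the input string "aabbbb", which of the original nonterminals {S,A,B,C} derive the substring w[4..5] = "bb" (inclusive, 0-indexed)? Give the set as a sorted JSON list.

CNF form of G:
  S -> T0 A | T1 B | T1 C | b
  A -> S X2 | T0 X3 | T1 T1 | a
  B -> S X4 | a
  C -> b
  T0 -> a
  T1 -> b
  X2 -> A T0
  X3 -> S S
  X4 -> A T0

Fill CYK table bottom-up, restricted to cells inside w[4..5]:
  cell(4,4) b: {C,S,T1}  orig:{C,S}
  cell(5,5) b: {C,S,T1}  orig:{C,S}
  cell(4,5) bb: {A,S,X3}  orig:{A,S}

Original NTs in T[4,5] deriving "bb": ["A", "S"]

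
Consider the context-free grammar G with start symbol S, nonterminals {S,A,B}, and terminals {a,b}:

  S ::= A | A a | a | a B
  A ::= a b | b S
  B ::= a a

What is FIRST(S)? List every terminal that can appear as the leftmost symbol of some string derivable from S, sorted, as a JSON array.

FIRST iteration:
[1]
  A via A→a b: +{a}
  A via A→b S: +{b}
  B via B→a a: +{a}
  S via S→A: +{a,b}
  S: {a,b}  A: {a,b}  B: {a}
[2] (stable)
  S: {a,b}  A: {a,b}  B: {a}

FIRST(S) = ["a", "b"]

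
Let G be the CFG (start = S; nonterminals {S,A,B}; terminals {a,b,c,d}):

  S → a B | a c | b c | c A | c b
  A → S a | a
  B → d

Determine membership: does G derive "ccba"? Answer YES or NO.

Convert to CNF:
  S -> T0 B | T0 T1 | T1 A | T1 T2 | T2 T1
  A -> S T0 | a
  B -> d
  T0 -> a
  T1 -> c
  T2 -> b

CYK table (by increasing span):
  [0..0]={T1}  "c"  orig:{}
  [1..1]={T1}  "c"  orig:{}
  [2..2]={T2}  "b"  orig:{}
  [3..3]={A,T0}  "a"  orig:{A}
  [0..1]=∅  "cc"
  [1..2]={S}  "cb"
  [2..3]=∅  "ba"
  [0..2]=∅  "ccb"
  [1..3]={A}  "cba"
  [0..3]={S}  "ccba"

S ∈ T[0,3] ⇒ YES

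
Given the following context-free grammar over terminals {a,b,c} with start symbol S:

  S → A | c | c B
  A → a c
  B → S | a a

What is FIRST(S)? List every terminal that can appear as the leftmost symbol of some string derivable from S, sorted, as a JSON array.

Compute FIRST by fixpoint:
iter 1:
  A via A→a c: +{a}
  B via B→a a: +{a}
  S via S→A: +{a}
  S via S→c: +{c}
  S: {a,c}  A: {a}  B: {a}
iter 2:
  B via B→S: +{c}
  S: {a,c}  A: {a}  B: {a,c}
iter 3: done
  S: {a,c}  A: {a}  B: {a,c}

FIRST(S) = ["a", "c"]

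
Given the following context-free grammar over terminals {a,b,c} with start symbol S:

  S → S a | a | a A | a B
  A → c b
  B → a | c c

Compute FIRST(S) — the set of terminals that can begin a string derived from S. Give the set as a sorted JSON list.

Compute FIRST by fixpoint:
round 1:
  A via A→c b: +{c}
  B via B→a: +{a}
  B via B→c c: +{c}
  S via S→a: +{a}
  FIRST(S)={a}  FIRST(A)={c}  FIRST(B)={a,c}
round 2: done
  FIRST(S)={a}  FIRST(A)={c}  FIRST(B)={a,c}

FIRST(S) = ["a"]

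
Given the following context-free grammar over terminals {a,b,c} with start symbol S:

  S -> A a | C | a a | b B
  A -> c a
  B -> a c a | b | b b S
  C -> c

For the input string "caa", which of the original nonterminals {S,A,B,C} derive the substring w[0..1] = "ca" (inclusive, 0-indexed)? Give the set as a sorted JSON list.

Convert to CNF:
  S -> A T1 | T1 T1 | T2 B | c
  A -> T0 T1
  B -> T1 X3 | T2 X4 | b
  C -> c
  T0 -> c
  T1 -> a
  T2 -> b
  X3 -> T0 T1
  X4 -> T2 S

Fill CYK table bottom-up (cells [i..j] with 0 ≤ i ≤ j ≤ 1 only):
  cell(0,0) c: {C,S,T0}  orig:{C,S}
  cell(1,1) a: {T1}  orig:{}
  cell(0,1) ca: {A,X3}  orig:{A}

Original NTs in T[0,1] deriving "ca": ["A"]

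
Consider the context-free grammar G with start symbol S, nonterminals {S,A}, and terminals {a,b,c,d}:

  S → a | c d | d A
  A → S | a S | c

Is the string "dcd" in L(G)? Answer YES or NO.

CNF form of G:
  S -> T1 T2 | T2 A | a
  A -> T0 S | T1 T2 | T2 A | a | c
  T0 -> a
  T1 -> c
  T2 -> d

CYK table (by increasing span):
  [0..0]={T2}  "d"  orig:{}
  [1..1]={A,T1}  "c"  orig:{A}
  [2..2]={T2}  "d"  orig:{}
  [0..1]={A,S}  "dc"
  [1..2]={A,S}  "cd"
  [0..2]={A,S}  "dcd"

S ∈ T[0,2] ⇒ YES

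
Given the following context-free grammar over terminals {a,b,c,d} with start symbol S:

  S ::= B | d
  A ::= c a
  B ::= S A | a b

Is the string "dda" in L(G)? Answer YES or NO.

CNF form of G:
  S -> S A | T1 T2 | d
  A -> T0 T1
  B -> S A | T1 T2
  T0 -> c
  T1 -> a
  T2 -> b

CYK table (by increasing span):
  T[0,0] 'd' = {S}
  T[1,1] 'd' = {S}
  T[2,2] 'a' = {T1}  orig:{}
  T[0,1] 'dd' = ∅
  T[1,2] 'da' = ∅
  T[0,2] 'dda' = ∅

S ∉ T[0,2] ⇒ NO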